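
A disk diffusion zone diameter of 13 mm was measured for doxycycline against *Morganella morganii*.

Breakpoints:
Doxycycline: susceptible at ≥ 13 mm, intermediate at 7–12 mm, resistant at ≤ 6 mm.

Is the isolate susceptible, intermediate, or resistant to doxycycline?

Doxycycline 13 mm: ≥ 13 mm ⇒ Susceptible

S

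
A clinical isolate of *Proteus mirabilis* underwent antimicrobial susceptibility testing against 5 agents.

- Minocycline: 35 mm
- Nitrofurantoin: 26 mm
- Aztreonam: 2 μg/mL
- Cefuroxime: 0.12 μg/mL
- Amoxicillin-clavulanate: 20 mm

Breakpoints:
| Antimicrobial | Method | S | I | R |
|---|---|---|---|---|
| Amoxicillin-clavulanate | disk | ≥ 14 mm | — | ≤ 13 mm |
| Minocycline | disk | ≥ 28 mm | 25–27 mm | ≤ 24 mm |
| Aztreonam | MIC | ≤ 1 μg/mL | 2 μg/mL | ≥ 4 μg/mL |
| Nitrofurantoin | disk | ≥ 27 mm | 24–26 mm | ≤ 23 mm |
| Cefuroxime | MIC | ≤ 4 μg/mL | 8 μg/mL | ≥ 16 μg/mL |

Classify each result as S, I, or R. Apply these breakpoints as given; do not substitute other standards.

S, I, I, S, S

Minocycline (35 mm) ≥ 28 mm ⇒ Susceptible
Nitrofurantoin: 26 mm is in 24–26 mm → I
Aztreonam 2 μg/mL: = 2 μg/mL ⇒ I
Cefuroxime 0.12 μg/mL: ≤ 4 μg/mL → S
Amoxicillin-clavulanate (20 mm) ≥ 14 mm — S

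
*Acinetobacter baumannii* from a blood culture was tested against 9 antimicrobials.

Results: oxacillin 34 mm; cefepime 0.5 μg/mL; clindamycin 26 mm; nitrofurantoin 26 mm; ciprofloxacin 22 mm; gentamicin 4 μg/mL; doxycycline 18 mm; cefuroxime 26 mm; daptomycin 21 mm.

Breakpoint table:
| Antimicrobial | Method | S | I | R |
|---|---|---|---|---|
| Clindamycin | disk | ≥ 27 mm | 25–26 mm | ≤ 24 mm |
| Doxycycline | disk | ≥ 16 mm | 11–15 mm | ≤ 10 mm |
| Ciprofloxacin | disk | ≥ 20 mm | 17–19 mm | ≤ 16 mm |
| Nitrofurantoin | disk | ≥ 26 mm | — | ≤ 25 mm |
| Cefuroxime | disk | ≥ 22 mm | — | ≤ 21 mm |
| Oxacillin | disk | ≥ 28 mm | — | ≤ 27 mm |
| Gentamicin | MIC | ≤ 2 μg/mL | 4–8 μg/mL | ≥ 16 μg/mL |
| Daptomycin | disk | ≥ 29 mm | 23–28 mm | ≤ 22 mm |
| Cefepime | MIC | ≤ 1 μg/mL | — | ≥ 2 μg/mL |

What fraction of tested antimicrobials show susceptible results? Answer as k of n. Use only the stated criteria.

Oxacillin 34 mm: ≥ 28 mm — S
Cefepime (0.5 μg/mL) ≤ 1 μg/mL — S
Clindamycin 26 mm: in 25–26 mm → intermediate
Nitrofurantoin 26 mm: ≥ 26 mm ⇒ susceptible
Ciprofloxacin (22 mm) ≥ 20 mm — Susceptible
Gentamicin (4 μg/mL) in 4–8 μg/mL — intermediate
Doxycycline: 18 mm is ≥ 16 mm → susceptible
Cefuroxime (26 mm) ≥ 22 mm → susceptible
Daptomycin 21 mm: ≤ 22 mm ⇒ Resistant
Susceptible: 6/9

6 of 9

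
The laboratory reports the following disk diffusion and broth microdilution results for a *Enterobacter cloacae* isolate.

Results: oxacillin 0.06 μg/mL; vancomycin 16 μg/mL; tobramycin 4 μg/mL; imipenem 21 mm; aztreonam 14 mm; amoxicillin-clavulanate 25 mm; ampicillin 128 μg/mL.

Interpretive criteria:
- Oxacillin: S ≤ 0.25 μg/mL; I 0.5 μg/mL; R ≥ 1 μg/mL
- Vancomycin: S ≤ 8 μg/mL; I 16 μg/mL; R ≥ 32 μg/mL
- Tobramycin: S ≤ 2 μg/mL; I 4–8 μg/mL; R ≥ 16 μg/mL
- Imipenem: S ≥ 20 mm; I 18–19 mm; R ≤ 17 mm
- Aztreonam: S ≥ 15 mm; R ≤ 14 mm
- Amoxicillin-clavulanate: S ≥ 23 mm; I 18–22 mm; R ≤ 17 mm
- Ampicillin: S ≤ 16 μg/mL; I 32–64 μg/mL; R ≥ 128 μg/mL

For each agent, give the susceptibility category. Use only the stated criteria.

Oxacillin 0.06 μg/mL: ≤ 0.25 μg/mL — susceptible
Vancomycin 16 μg/mL: = 16 μg/mL — Intermediate
Tobramycin 4 μg/mL: in 4–8 μg/mL — Intermediate
Imipenem 21 mm: ≥ 20 mm → susceptible
Aztreonam (14 mm) ≤ 14 mm ⇒ resistant
Amoxicillin-clavulanate 25 mm: ≥ 23 mm → susceptible
Ampicillin 128 μg/mL: ≥ 128 μg/mL → Resistant

S, I, I, S, R, S, R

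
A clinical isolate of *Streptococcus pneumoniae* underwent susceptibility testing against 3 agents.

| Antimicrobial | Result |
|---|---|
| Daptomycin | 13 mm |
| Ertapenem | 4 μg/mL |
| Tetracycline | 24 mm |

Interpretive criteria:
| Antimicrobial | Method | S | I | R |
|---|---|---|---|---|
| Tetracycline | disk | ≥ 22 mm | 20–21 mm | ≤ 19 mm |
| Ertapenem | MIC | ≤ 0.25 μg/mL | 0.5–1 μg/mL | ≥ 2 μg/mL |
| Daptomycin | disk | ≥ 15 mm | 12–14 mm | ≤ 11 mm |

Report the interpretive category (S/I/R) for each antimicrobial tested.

Daptomycin: 13 mm is in 12–14 mm — Intermediate
Ertapenem: 4 μg/mL is ≥ 2 μg/mL → R
Tetracycline: 24 mm is ≥ 22 mm → susceptible

I, R, S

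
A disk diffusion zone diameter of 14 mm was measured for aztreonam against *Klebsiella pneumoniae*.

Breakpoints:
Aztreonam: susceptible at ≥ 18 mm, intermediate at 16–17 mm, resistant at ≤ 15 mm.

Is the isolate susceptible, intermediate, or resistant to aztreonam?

Resistant

Aztreonam: 14 mm is ≤ 15 mm — resistant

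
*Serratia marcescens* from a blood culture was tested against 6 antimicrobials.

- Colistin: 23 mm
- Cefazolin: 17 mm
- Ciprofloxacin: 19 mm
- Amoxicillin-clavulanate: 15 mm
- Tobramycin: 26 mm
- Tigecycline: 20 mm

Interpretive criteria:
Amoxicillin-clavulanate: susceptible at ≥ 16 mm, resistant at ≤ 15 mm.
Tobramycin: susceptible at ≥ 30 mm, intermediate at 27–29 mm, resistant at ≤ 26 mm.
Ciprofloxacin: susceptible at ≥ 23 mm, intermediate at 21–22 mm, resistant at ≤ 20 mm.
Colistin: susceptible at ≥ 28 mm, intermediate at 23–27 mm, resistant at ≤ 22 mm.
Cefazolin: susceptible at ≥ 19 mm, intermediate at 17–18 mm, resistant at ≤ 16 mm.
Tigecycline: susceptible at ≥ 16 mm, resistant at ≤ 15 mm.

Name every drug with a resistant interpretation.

Colistin (23 mm) in 23–27 mm ⇒ intermediate
Cefazolin: 17 mm is in 17–18 mm — Intermediate
Ciprofloxacin: 19 mm is ≤ 20 mm → R
Amoxicillin-clavulanate (15 mm) ≤ 15 mm ⇒ resistant
Tobramycin 26 mm: ≤ 26 mm → R
Tigecycline 20 mm: ≥ 16 mm ⇒ S

ciprofloxacin, amoxicillin-clavulanate, tobramycin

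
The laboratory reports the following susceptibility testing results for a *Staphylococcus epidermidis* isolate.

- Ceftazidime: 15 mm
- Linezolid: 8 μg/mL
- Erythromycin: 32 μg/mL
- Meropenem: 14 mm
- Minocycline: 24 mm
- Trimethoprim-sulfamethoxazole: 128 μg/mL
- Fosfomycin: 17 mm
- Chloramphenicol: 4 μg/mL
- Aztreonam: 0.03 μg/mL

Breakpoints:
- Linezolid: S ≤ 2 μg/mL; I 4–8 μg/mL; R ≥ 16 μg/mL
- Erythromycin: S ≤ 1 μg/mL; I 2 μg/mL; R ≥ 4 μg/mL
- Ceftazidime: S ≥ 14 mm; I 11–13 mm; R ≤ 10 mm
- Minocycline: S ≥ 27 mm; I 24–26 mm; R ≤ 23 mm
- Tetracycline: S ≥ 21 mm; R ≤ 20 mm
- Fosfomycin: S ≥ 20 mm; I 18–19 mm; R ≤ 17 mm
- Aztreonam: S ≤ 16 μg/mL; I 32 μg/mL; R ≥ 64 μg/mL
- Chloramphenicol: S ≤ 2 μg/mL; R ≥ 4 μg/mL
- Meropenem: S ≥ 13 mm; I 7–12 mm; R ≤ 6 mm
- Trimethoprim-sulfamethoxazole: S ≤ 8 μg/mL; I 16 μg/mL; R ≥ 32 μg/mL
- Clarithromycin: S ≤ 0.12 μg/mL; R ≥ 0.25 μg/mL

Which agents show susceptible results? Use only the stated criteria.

ceftazidime, meropenem, aztreonam

Ceftazidime: 15 mm is ≥ 14 mm — S
Linezolid 8 μg/mL: in 4–8 μg/mL ⇒ intermediate
Erythromycin: 32 μg/mL is ≥ 4 μg/mL — resistant
Meropenem: 14 mm is ≥ 13 mm — Susceptible
Minocycline (24 mm) in 24–26 mm ⇒ Intermediate
Trimethoprim-sulfamethoxazole: 128 μg/mL is ≥ 32 μg/mL → R
Fosfomycin 17 mm: ≤ 17 mm → resistant
Chloramphenicol 4 μg/mL: ≥ 4 μg/mL ⇒ resistant
Aztreonam 0.03 μg/mL: ≤ 16 μg/mL ⇒ susceptible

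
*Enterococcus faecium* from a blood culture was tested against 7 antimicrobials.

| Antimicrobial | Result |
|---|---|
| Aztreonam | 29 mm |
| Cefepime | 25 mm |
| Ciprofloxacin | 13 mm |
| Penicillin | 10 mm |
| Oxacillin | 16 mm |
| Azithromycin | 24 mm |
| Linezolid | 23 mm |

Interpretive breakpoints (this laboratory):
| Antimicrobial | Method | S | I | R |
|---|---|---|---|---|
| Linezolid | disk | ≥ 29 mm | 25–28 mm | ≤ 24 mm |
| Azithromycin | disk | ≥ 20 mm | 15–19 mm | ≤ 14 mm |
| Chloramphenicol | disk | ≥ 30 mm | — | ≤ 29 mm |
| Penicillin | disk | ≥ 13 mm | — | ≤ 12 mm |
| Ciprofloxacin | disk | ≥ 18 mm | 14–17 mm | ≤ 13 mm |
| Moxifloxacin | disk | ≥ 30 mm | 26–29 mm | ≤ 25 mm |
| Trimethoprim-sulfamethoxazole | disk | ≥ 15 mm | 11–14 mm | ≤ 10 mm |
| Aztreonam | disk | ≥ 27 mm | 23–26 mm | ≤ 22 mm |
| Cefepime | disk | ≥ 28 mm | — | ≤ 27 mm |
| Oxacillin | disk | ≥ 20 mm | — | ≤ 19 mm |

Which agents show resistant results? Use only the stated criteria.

Aztreonam (29 mm) ≥ 27 mm — susceptible
Cefepime 25 mm: ≤ 27 mm → resistant
Ciprofloxacin: 13 mm is ≤ 13 mm — Resistant
Penicillin: 10 mm is ≤ 12 mm → resistant
Oxacillin 16 mm: ≤ 19 mm — R
Azithromycin (24 mm) ≥ 20 mm ⇒ susceptible
Linezolid (23 mm) ≤ 24 mm → resistant

cefepime, ciprofloxacin, penicillin, oxacillin, linezolid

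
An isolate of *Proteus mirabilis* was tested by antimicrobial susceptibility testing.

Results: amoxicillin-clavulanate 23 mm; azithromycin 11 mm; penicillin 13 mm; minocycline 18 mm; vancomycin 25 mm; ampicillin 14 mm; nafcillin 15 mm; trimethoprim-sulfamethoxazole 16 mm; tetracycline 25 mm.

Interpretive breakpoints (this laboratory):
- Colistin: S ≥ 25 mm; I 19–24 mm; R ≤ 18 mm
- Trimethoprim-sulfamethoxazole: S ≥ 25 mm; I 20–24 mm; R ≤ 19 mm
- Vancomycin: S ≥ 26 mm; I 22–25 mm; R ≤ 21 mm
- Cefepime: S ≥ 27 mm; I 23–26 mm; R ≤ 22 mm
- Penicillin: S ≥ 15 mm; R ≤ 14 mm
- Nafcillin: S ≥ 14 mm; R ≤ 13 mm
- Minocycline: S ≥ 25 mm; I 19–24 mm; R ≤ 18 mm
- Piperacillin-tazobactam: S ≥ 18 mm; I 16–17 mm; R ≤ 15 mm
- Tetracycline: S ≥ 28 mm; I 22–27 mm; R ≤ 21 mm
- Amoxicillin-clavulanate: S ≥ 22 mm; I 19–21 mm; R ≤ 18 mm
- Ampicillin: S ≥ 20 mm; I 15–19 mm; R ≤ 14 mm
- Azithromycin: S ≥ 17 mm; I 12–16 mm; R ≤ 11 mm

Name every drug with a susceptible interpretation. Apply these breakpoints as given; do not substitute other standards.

Amoxicillin-clavulanate 23 mm: ≥ 22 mm — susceptible
Azithromycin (11 mm) ≤ 11 mm → resistant
Penicillin 13 mm: ≤ 14 mm → Resistant
Minocycline 18 mm: ≤ 18 mm → Resistant
Vancomycin 25 mm: in 22–25 mm ⇒ intermediate
Ampicillin: 14 mm is ≤ 14 mm → resistant
Nafcillin: 15 mm is ≥ 14 mm ⇒ S
Trimethoprim-sulfamethoxazole 16 mm: ≤ 19 mm — resistant
Tetracycline: 25 mm is in 22–27 mm — I

amoxicillin-clavulanate, nafcillin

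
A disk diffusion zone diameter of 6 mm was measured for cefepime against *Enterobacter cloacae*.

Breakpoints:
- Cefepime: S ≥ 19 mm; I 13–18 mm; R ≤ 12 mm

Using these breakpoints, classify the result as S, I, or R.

Cefepime (6 mm) ≤ 12 mm → resistant

R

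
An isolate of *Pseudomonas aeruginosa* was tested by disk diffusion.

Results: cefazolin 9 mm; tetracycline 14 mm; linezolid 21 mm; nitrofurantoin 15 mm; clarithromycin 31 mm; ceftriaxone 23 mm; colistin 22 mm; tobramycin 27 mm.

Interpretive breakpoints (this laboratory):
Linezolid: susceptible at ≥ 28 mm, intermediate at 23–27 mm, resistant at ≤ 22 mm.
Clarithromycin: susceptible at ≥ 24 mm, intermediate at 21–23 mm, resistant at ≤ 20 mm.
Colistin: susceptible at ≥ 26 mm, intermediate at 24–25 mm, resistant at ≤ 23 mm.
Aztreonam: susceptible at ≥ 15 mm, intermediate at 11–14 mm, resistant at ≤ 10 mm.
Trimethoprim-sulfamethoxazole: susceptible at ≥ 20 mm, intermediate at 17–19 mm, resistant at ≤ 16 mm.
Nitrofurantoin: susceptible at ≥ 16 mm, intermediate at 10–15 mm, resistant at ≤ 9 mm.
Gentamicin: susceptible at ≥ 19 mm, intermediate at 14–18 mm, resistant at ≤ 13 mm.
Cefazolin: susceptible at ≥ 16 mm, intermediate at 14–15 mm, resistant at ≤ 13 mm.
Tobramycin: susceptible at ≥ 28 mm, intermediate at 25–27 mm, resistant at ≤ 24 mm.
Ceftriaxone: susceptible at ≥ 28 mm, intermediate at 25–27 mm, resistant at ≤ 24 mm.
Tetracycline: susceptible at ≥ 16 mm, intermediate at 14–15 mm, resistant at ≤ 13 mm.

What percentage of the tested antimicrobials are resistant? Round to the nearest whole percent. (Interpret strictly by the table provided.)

50%

Cefazolin: 9 mm is ≤ 13 mm ⇒ resistant
Tetracycline: 14 mm is in 14–15 mm — I
Linezolid (21 mm) ≤ 22 mm — Resistant
Nitrofurantoin 15 mm: in 10–15 mm → intermediate
Clarithromycin 31 mm: ≥ 24 mm — S
Ceftriaxone 23 mm: ≤ 24 mm → resistant
Colistin 22 mm: ≤ 23 mm — R
Tobramycin: 27 mm is in 25–27 mm → intermediate
Resistant: 4/8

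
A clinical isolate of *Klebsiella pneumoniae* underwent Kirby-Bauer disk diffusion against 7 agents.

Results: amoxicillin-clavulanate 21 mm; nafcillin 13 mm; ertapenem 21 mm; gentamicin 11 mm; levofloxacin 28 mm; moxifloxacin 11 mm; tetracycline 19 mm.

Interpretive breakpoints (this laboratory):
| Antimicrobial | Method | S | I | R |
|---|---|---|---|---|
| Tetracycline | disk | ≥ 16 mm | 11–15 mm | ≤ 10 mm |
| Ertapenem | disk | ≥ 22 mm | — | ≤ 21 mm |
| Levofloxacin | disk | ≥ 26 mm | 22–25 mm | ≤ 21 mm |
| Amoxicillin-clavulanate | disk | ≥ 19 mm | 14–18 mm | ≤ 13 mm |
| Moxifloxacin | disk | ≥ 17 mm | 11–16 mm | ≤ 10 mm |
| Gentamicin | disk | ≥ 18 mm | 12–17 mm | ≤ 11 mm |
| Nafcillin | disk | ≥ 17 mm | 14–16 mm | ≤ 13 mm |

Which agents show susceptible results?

amoxicillin-clavulanate, levofloxacin, tetracycline

Amoxicillin-clavulanate (21 mm) ≥ 19 mm ⇒ Susceptible
Nafcillin: 13 mm is ≤ 13 mm — Resistant
Ertapenem 21 mm: ≤ 21 mm ⇒ Resistant
Gentamicin (11 mm) ≤ 11 mm ⇒ Resistant
Levofloxacin: 28 mm is ≥ 26 mm → susceptible
Moxifloxacin 11 mm: in 11–16 mm — Intermediate
Tetracycline 19 mm: ≥ 16 mm — S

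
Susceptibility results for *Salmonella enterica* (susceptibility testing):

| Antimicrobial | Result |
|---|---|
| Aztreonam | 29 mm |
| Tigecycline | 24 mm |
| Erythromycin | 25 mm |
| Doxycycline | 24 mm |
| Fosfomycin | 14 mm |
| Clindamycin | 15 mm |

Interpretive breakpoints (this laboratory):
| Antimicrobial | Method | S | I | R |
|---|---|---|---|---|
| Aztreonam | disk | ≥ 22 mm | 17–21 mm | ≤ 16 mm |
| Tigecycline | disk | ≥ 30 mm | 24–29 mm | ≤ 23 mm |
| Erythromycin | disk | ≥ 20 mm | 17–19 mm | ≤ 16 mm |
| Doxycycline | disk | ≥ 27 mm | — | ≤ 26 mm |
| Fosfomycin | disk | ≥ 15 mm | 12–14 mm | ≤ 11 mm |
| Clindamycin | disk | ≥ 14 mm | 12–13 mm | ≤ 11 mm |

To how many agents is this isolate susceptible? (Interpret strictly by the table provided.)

Aztreonam 29 mm: ≥ 22 mm ⇒ Susceptible
Tigecycline 24 mm: in 24–29 mm → I
Erythromycin: 25 mm is ≥ 20 mm → S
Doxycycline: 24 mm is ≤ 26 mm → Resistant
Fosfomycin 14 mm: in 12–14 mm — intermediate
Clindamycin 15 mm: ≥ 14 mm ⇒ Susceptible
Susceptible: 3

3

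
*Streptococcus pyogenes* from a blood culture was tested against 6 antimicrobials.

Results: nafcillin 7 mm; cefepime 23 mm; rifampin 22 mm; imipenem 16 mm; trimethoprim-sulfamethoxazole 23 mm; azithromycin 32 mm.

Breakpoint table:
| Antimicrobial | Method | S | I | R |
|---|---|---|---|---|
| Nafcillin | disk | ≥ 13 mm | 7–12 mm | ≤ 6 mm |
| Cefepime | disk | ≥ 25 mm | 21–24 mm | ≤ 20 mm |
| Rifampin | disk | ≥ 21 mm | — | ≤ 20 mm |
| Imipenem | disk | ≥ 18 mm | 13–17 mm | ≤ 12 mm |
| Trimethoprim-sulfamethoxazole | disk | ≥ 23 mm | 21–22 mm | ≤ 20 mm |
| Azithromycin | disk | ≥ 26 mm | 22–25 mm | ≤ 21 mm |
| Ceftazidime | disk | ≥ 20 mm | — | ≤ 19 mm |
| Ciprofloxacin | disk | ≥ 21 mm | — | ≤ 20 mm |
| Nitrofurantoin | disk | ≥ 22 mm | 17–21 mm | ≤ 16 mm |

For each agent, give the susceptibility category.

Nafcillin (7 mm) in 7–12 mm ⇒ Intermediate
Cefepime (23 mm) in 21–24 mm → I
Rifampin: 22 mm is ≥ 21 mm → susceptible
Imipenem: 16 mm is in 13–17 mm — intermediate
Trimethoprim-sulfamethoxazole 23 mm: ≥ 23 mm ⇒ susceptible
Azithromycin (32 mm) ≥ 26 mm — Susceptible

I, I, S, I, S, S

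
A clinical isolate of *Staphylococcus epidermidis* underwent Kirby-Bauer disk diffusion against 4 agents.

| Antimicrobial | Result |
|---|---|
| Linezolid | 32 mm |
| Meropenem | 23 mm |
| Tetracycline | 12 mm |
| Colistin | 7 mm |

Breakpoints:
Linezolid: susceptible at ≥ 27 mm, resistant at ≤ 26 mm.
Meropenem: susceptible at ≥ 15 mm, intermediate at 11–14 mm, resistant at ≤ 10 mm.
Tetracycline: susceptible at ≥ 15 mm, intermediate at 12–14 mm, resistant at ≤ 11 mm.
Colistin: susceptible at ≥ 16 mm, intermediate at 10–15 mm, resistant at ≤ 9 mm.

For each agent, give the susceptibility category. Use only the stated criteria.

S, S, I, R

Linezolid (32 mm) ≥ 27 mm — Susceptible
Meropenem: 23 mm is ≥ 15 mm — susceptible
Tetracycline (12 mm) in 12–14 mm → I
Colistin: 7 mm is ≤ 9 mm → resistant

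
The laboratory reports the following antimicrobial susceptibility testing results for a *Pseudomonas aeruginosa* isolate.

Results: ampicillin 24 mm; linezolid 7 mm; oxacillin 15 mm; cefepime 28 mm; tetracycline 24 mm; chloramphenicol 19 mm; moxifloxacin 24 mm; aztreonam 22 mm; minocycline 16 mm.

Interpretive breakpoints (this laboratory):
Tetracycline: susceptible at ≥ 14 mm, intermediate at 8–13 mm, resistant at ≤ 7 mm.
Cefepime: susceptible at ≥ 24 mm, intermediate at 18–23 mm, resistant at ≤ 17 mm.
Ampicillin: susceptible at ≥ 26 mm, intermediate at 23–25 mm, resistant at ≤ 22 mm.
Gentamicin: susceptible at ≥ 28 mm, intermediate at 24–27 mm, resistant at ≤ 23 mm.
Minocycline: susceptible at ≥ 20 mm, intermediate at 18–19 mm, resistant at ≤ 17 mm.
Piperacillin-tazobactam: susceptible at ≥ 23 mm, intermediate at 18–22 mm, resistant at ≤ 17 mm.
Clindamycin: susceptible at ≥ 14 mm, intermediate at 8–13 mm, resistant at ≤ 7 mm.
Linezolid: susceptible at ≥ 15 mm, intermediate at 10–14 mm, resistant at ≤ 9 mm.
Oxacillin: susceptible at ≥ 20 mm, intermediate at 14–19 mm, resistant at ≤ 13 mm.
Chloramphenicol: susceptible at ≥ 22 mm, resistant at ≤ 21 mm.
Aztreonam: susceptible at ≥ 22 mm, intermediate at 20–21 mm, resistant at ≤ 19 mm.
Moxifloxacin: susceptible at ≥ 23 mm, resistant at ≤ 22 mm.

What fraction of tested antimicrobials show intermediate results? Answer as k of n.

Ampicillin: 24 mm is in 23–25 mm ⇒ I
Linezolid 7 mm: ≤ 9 mm → resistant
Oxacillin: 15 mm is in 14–19 mm → I
Cefepime (28 mm) ≥ 24 mm — Susceptible
Tetracycline 24 mm: ≥ 14 mm ⇒ S
Chloramphenicol 19 mm: ≤ 21 mm — R
Moxifloxacin: 24 mm is ≥ 23 mm — susceptible
Aztreonam: 22 mm is ≥ 22 mm → Susceptible
Minocycline (16 mm) ≤ 17 mm — Resistant
Intermediate: 2/9

2 of 9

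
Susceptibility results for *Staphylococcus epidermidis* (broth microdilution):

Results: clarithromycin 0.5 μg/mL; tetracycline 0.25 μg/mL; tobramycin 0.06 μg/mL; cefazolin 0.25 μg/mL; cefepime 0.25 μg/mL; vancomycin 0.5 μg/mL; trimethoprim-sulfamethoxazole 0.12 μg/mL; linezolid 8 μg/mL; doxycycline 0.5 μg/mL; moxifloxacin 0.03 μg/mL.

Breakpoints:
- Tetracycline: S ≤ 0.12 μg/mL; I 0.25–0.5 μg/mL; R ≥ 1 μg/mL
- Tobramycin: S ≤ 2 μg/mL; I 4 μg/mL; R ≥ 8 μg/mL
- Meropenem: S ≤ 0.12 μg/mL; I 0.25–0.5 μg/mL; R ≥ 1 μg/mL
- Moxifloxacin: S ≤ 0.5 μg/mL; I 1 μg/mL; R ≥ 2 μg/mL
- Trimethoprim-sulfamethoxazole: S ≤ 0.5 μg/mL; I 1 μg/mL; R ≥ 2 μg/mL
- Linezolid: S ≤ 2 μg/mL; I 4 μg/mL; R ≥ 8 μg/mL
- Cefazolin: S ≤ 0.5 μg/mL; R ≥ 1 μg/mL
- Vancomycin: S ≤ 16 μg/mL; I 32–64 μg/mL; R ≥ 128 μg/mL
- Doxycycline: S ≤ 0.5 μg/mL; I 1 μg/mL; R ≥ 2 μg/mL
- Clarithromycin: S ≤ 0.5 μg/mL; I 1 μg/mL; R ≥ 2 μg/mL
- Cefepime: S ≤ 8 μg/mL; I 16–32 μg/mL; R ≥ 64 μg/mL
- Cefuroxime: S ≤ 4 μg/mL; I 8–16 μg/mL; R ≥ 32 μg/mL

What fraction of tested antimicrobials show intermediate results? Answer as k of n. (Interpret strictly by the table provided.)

1 of 10

Clarithromycin (0.5 μg/mL) ≤ 0.5 μg/mL ⇒ S
Tetracycline 0.25 μg/mL: in 0.25–0.5 μg/mL ⇒ Intermediate
Tobramycin 0.06 μg/mL: ≤ 2 μg/mL ⇒ Susceptible
Cefazolin (0.25 μg/mL) ≤ 0.5 μg/mL — Susceptible
Cefepime (0.25 μg/mL) ≤ 8 μg/mL — susceptible
Vancomycin (0.5 μg/mL) ≤ 16 μg/mL ⇒ susceptible
Trimethoprim-sulfamethoxazole 0.12 μg/mL: ≤ 0.5 μg/mL ⇒ Susceptible
Linezolid (8 μg/mL) ≥ 8 μg/mL ⇒ R
Doxycycline (0.5 μg/mL) ≤ 0.5 μg/mL — susceptible
Moxifloxacin: 0.03 μg/mL is ≤ 0.5 μg/mL — susceptible
Intermediate: 1/10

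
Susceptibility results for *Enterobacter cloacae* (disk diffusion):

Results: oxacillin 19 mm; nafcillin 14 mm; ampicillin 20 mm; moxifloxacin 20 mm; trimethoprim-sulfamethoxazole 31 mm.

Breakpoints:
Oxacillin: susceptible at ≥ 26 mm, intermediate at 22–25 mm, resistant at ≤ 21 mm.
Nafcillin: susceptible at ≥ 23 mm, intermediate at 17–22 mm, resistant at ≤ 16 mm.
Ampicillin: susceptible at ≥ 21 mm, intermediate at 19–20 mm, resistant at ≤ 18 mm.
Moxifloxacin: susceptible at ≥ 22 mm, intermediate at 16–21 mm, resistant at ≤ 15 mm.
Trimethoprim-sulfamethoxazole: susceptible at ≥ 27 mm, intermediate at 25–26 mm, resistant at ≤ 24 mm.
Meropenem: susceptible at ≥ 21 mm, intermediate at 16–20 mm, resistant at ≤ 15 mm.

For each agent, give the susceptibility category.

R, R, I, I, S

Oxacillin (19 mm) ≤ 21 mm ⇒ Resistant
Nafcillin (14 mm) ≤ 16 mm → Resistant
Ampicillin: 20 mm is in 19–20 mm — intermediate
Moxifloxacin (20 mm) in 16–21 mm — Intermediate
Trimethoprim-sulfamethoxazole 31 mm: ≥ 27 mm → S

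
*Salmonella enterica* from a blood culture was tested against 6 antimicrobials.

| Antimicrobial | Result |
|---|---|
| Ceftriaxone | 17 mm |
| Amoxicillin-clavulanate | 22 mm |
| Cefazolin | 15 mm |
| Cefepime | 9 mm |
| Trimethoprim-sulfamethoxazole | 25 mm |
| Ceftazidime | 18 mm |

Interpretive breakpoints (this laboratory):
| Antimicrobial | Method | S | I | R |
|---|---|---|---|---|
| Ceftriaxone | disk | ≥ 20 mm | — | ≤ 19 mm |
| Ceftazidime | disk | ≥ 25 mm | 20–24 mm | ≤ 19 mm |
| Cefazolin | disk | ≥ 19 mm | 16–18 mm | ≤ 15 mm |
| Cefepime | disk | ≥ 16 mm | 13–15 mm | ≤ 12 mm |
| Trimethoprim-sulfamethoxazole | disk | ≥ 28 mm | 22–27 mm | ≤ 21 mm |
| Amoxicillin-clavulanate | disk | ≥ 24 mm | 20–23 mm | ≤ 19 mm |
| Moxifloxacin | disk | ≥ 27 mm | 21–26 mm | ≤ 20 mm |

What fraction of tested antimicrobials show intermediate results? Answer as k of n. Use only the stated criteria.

Ceftriaxone: 17 mm is ≤ 19 mm → Resistant
Amoxicillin-clavulanate (22 mm) in 20–23 mm — intermediate
Cefazolin (15 mm) ≤ 15 mm → R
Cefepime (9 mm) ≤ 12 mm → resistant
Trimethoprim-sulfamethoxazole 25 mm: in 22–27 mm — Intermediate
Ceftazidime 18 mm: ≤ 19 mm → R
Intermediate: 2/6

2 of 6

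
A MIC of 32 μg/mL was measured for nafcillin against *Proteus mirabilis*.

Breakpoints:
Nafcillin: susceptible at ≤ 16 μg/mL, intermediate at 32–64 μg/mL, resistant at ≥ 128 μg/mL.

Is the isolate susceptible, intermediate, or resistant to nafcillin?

I

Nafcillin 32 μg/mL: in 32–64 μg/mL — Intermediate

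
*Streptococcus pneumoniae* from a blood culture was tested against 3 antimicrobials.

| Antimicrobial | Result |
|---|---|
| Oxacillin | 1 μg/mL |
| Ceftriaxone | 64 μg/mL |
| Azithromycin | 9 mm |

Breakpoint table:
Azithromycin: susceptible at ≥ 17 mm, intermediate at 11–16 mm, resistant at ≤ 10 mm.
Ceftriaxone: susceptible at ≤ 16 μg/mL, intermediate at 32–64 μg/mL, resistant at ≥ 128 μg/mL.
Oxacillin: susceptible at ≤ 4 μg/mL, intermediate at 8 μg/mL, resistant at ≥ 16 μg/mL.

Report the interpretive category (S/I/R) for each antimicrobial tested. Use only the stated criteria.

Oxacillin 1 μg/mL: ≤ 4 μg/mL → S
Ceftriaxone (64 μg/mL) in 32–64 μg/mL — I
Azithromycin (9 mm) ≤ 10 mm — R

S, I, R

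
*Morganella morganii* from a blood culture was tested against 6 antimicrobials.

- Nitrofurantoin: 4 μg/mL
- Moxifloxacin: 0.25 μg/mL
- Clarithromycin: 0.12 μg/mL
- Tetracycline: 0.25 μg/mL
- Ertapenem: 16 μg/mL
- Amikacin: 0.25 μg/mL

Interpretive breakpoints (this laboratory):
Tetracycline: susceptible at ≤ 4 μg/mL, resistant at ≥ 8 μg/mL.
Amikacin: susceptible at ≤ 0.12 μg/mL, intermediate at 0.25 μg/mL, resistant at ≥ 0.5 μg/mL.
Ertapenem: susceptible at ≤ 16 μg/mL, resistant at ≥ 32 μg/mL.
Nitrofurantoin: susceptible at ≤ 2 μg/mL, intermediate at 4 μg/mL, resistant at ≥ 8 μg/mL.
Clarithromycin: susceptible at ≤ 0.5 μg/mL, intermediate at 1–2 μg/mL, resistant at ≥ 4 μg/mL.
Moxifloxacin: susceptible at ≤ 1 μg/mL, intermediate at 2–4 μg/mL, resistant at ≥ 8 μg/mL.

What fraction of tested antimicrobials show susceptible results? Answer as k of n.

Nitrofurantoin: 4 μg/mL is = 4 μg/mL → intermediate
Moxifloxacin (0.25 μg/mL) ≤ 1 μg/mL → Susceptible
Clarithromycin (0.12 μg/mL) ≤ 0.5 μg/mL → Susceptible
Tetracycline (0.25 μg/mL) ≤ 4 μg/mL ⇒ Susceptible
Ertapenem: 16 μg/mL is ≤ 16 μg/mL → Susceptible
Amikacin (0.25 μg/mL) = 0.25 μg/mL ⇒ intermediate
Susceptible: 4/6

4 of 6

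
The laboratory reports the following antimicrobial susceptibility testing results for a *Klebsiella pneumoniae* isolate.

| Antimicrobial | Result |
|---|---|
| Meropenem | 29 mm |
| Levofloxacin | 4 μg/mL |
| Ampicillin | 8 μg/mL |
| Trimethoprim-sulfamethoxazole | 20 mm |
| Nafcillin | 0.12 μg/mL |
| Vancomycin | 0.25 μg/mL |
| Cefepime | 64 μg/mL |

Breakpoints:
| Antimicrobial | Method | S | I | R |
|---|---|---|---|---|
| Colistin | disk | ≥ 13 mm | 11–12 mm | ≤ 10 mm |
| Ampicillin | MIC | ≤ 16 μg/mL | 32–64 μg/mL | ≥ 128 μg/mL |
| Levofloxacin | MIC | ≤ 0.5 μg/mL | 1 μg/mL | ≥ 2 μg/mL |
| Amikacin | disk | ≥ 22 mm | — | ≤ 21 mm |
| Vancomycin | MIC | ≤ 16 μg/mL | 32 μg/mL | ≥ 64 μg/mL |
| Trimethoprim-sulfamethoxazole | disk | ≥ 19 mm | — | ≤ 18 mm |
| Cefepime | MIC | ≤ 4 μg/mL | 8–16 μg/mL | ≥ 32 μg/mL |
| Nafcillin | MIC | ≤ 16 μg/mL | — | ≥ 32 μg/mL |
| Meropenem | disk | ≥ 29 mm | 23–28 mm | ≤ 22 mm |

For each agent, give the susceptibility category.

S, R, S, S, S, S, R

Meropenem (29 mm) ≥ 29 mm → Susceptible
Levofloxacin (4 μg/mL) ≥ 2 μg/mL → Resistant
Ampicillin 8 μg/mL: ≤ 16 μg/mL ⇒ Susceptible
Trimethoprim-sulfamethoxazole (20 mm) ≥ 19 mm ⇒ Susceptible
Nafcillin 0.12 μg/mL: ≤ 16 μg/mL ⇒ S
Vancomycin (0.25 μg/mL) ≤ 16 μg/mL → S
Cefepime 64 μg/mL: ≥ 32 μg/mL ⇒ R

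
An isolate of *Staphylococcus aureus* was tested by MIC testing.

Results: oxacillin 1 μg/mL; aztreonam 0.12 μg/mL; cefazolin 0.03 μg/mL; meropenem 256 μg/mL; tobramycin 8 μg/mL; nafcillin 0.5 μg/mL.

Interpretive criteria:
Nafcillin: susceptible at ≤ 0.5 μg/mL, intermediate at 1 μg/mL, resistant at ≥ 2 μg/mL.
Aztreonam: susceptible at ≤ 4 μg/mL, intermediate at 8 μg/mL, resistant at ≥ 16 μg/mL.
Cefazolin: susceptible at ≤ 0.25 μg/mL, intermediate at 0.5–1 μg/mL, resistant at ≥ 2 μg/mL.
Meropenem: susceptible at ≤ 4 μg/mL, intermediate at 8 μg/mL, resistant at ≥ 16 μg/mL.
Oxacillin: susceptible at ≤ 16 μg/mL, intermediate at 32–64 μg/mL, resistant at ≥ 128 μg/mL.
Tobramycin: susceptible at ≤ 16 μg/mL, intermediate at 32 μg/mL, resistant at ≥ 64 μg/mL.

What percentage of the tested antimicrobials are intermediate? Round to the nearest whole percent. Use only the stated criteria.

Oxacillin: 1 μg/mL is ≤ 16 μg/mL — susceptible
Aztreonam: 0.12 μg/mL is ≤ 4 μg/mL ⇒ Susceptible
Cefazolin: 0.03 μg/mL is ≤ 0.25 μg/mL — S
Meropenem (256 μg/mL) ≥ 16 μg/mL → Resistant
Tobramycin: 8 μg/mL is ≤ 16 μg/mL ⇒ S
Nafcillin: 0.5 μg/mL is ≤ 0.5 μg/mL — S
Intermediate: 0/6

0%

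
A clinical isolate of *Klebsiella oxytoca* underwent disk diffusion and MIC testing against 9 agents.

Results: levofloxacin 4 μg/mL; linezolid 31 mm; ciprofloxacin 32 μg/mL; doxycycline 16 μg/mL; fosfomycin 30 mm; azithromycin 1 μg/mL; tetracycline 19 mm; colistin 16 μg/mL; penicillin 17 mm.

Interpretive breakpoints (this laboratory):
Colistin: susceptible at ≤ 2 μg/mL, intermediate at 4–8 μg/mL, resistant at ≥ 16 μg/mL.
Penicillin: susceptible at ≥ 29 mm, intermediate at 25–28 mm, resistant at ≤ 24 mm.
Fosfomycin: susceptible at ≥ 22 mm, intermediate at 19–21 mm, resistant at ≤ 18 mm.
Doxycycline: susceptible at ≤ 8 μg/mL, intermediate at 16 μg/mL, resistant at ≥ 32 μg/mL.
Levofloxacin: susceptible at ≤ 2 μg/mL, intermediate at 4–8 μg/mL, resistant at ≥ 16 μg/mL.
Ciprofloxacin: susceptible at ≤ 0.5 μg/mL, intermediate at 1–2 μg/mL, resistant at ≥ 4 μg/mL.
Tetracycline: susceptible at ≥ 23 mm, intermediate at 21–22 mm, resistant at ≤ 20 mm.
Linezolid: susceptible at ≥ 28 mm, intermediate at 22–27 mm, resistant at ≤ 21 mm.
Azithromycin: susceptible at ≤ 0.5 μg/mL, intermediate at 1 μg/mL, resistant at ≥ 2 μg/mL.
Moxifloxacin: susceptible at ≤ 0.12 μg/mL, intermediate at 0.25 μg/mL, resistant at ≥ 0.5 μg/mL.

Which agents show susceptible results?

linezolid, fosfomycin

Levofloxacin 4 μg/mL: in 4–8 μg/mL — I
Linezolid (31 mm) ≥ 28 mm ⇒ Susceptible
Ciprofloxacin (32 μg/mL) ≥ 4 μg/mL — resistant
Doxycycline 16 μg/mL: = 16 μg/mL — I
Fosfomycin 30 mm: ≥ 22 mm → S
Azithromycin (1 μg/mL) = 1 μg/mL — Intermediate
Tetracycline (19 mm) ≤ 20 mm — Resistant
Colistin 16 μg/mL: ≥ 16 μg/mL → Resistant
Penicillin 17 mm: ≤ 24 mm → resistant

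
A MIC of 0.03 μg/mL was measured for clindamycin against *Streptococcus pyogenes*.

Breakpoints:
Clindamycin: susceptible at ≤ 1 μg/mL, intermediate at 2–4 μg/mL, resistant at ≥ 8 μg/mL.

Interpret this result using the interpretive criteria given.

Susceptible

Clindamycin: 0.03 μg/mL is ≤ 1 μg/mL → Susceptible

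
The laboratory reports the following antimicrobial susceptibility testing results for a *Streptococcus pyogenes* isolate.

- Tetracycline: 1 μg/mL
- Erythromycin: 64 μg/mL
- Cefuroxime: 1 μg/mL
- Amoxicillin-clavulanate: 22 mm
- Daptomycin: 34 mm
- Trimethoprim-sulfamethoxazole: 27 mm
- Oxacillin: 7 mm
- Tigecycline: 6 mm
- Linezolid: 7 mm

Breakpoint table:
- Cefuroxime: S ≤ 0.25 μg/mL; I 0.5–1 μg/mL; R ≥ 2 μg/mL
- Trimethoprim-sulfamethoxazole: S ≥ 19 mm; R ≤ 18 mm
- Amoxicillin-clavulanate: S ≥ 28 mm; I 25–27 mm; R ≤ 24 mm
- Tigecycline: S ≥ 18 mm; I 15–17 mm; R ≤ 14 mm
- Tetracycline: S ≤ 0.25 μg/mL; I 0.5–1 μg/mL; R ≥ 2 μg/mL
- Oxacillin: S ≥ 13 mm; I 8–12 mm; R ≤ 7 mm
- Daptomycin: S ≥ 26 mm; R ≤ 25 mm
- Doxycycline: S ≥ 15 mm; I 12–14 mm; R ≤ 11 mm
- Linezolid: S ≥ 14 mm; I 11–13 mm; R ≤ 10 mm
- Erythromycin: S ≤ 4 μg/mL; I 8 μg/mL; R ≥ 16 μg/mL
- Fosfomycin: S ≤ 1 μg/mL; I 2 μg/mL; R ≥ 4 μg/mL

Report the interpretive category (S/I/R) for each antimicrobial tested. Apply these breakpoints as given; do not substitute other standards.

Tetracycline (1 μg/mL) in 0.5–1 μg/mL ⇒ intermediate
Erythromycin 64 μg/mL: ≥ 16 μg/mL → Resistant
Cefuroxime (1 μg/mL) in 0.5–1 μg/mL → I
Amoxicillin-clavulanate (22 mm) ≤ 24 mm → Resistant
Daptomycin 34 mm: ≥ 26 mm ⇒ S
Trimethoprim-sulfamethoxazole (27 mm) ≥ 19 mm ⇒ susceptible
Oxacillin (7 mm) ≤ 7 mm — R
Tigecycline: 6 mm is ≤ 14 mm ⇒ R
Linezolid: 7 mm is ≤ 10 mm — R

I, R, I, R, S, S, R, R, R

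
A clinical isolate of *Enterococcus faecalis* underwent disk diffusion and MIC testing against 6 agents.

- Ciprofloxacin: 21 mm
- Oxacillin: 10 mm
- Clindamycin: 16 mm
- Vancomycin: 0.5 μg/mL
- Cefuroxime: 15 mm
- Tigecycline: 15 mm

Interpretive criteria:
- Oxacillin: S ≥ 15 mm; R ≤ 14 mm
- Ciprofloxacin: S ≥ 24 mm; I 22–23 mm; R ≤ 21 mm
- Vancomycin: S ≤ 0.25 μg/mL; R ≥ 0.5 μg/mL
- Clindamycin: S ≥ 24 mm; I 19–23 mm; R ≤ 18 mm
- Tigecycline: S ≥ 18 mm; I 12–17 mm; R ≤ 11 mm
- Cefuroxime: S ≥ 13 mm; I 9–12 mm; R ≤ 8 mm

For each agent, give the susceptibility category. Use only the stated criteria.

Ciprofloxacin (21 mm) ≤ 21 mm → R
Oxacillin 10 mm: ≤ 14 mm — Resistant
Clindamycin 16 mm: ≤ 18 mm ⇒ resistant
Vancomycin (0.5 μg/mL) ≥ 0.5 μg/mL ⇒ Resistant
Cefuroxime 15 mm: ≥ 13 mm ⇒ S
Tigecycline (15 mm) in 12–17 mm → I

R, R, R, R, S, I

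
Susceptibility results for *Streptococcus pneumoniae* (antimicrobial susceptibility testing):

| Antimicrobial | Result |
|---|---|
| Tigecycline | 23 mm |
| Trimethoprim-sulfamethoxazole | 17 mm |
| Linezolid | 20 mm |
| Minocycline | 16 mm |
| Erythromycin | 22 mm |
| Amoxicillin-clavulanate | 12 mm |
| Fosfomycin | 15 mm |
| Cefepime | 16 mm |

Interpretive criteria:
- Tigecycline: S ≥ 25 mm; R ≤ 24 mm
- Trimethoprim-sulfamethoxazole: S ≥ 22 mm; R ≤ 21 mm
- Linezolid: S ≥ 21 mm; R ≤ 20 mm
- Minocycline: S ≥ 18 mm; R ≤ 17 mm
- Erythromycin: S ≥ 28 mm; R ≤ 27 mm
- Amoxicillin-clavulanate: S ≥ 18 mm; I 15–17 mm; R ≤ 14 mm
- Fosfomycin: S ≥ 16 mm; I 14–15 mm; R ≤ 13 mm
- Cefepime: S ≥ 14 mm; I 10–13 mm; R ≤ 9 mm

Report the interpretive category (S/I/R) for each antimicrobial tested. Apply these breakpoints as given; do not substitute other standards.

Tigecycline 23 mm: ≤ 24 mm ⇒ R
Trimethoprim-sulfamethoxazole: 17 mm is ≤ 21 mm → resistant
Linezolid 20 mm: ≤ 20 mm → R
Minocycline 16 mm: ≤ 17 mm → R
Erythromycin: 22 mm is ≤ 27 mm ⇒ R
Amoxicillin-clavulanate: 12 mm is ≤ 14 mm ⇒ R
Fosfomycin (15 mm) in 14–15 mm → intermediate
Cefepime 16 mm: ≥ 14 mm → S

R, R, R, R, R, R, I, S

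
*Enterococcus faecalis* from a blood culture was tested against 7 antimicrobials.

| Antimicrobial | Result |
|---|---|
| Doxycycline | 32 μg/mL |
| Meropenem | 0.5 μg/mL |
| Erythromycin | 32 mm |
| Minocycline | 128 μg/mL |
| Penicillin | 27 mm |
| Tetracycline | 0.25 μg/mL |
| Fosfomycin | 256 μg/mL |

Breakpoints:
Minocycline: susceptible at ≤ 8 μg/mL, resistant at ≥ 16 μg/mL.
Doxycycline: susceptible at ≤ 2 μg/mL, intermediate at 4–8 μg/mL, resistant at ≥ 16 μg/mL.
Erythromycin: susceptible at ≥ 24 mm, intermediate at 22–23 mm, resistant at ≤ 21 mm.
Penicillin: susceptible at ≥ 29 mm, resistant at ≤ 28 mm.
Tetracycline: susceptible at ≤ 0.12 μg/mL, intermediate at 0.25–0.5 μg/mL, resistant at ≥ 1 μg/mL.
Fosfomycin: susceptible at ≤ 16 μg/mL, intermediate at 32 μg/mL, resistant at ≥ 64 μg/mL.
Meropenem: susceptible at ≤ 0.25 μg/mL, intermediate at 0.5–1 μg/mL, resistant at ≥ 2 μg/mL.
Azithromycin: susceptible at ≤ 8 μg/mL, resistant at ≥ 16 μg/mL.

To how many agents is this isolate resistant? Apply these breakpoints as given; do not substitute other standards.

Doxycycline (32 μg/mL) ≥ 16 μg/mL ⇒ Resistant
Meropenem (0.5 μg/mL) in 0.5–1 μg/mL → Intermediate
Erythromycin (32 mm) ≥ 24 mm ⇒ susceptible
Minocycline 128 μg/mL: ≥ 16 μg/mL → R
Penicillin: 27 mm is ≤ 28 mm — R
Tetracycline: 0.25 μg/mL is in 0.25–0.5 μg/mL ⇒ I
Fosfomycin: 256 μg/mL is ≥ 64 μg/mL — resistant
Resistant: 4

4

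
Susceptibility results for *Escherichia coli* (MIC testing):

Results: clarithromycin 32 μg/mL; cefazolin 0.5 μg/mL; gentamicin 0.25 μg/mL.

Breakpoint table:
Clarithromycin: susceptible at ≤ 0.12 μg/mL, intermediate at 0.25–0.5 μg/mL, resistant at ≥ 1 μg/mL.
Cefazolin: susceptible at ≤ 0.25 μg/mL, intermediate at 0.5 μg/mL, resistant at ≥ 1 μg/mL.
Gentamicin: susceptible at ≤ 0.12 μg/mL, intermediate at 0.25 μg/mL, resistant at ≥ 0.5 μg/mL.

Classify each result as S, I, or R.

Clarithromycin 32 μg/mL: ≥ 1 μg/mL — R
Cefazolin (0.5 μg/mL) = 0.5 μg/mL → I
Gentamicin: 0.25 μg/mL is = 0.25 μg/mL → intermediate

R, I, I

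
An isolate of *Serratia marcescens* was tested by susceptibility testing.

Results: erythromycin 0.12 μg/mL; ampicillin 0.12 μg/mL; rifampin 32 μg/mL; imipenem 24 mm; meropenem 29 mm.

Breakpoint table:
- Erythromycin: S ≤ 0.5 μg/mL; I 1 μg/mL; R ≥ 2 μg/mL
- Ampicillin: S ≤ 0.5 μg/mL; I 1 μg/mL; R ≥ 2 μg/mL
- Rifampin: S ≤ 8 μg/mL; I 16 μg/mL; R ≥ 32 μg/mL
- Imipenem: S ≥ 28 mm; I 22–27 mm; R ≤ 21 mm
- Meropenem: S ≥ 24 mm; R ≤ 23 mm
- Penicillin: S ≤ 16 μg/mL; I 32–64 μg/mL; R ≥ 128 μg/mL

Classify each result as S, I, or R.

Erythromycin 0.12 μg/mL: ≤ 0.5 μg/mL — Susceptible
Ampicillin (0.12 μg/mL) ≤ 0.5 μg/mL — Susceptible
Rifampin (32 μg/mL) ≥ 32 μg/mL → R
Imipenem (24 mm) in 22–27 mm ⇒ I
Meropenem 29 mm: ≥ 24 mm ⇒ Susceptible

S, S, R, I, S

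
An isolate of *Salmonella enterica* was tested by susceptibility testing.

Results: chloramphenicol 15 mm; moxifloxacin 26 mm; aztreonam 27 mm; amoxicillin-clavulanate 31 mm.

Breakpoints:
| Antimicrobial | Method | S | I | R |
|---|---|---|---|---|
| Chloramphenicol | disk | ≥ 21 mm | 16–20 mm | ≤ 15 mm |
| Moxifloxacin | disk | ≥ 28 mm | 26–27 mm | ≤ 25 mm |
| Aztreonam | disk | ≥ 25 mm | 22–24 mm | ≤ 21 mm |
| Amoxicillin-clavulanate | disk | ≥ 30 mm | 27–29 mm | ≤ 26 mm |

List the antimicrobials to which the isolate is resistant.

Chloramphenicol 15 mm: ≤ 15 mm → R
Moxifloxacin 26 mm: in 26–27 mm → I
Aztreonam (27 mm) ≥ 25 mm — S
Amoxicillin-clavulanate 31 mm: ≥ 30 mm — S

chloramphenicol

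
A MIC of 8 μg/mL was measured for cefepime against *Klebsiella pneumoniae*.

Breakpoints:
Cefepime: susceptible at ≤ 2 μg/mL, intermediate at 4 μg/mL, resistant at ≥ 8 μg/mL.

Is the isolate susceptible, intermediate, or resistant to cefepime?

Cefepime: 8 μg/mL is ≥ 8 μg/mL ⇒ R

R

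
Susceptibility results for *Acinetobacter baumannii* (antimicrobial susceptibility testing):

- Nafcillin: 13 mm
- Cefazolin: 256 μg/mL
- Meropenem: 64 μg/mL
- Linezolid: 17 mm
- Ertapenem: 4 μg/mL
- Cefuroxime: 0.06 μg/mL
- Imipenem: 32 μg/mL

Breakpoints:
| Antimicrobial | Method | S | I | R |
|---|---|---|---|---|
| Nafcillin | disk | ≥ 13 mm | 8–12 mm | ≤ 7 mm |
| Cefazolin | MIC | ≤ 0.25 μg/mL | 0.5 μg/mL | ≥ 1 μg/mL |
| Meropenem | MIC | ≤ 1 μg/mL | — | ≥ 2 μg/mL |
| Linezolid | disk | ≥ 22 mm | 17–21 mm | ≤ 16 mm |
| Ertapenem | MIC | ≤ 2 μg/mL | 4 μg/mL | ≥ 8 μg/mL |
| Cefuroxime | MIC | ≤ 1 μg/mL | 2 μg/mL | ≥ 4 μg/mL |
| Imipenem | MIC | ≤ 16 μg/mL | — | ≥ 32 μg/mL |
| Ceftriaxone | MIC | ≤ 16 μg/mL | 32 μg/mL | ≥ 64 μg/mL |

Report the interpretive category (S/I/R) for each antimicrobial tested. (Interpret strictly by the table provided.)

Nafcillin (13 mm) ≥ 13 mm → susceptible
Cefazolin: 256 μg/mL is ≥ 1 μg/mL → Resistant
Meropenem 64 μg/mL: ≥ 2 μg/mL → R
Linezolid 17 mm: in 17–21 mm ⇒ intermediate
Ertapenem: 4 μg/mL is = 4 μg/mL → intermediate
Cefuroxime 0.06 μg/mL: ≤ 1 μg/mL ⇒ susceptible
Imipenem (32 μg/mL) ≥ 32 μg/mL → resistant

S, R, R, I, I, S, R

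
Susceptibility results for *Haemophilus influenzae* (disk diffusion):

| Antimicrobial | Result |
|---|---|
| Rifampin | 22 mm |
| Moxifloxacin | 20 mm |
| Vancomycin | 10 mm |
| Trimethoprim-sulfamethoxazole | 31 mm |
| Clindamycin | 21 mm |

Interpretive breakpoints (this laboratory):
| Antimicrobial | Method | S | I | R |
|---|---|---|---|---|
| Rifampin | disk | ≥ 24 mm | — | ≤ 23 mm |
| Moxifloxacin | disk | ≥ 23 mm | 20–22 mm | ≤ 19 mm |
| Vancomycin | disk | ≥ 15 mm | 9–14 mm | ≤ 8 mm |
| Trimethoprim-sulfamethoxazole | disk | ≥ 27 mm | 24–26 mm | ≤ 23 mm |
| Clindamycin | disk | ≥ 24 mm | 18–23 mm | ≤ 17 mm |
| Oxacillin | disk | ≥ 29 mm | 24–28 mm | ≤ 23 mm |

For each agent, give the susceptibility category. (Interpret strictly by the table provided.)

Rifampin 22 mm: ≤ 23 mm ⇒ Resistant
Moxifloxacin (20 mm) in 20–22 mm — Intermediate
Vancomycin 10 mm: in 9–14 mm ⇒ I
Trimethoprim-sulfamethoxazole: 31 mm is ≥ 27 mm — susceptible
Clindamycin: 21 mm is in 18–23 mm → I

R, I, I, S, I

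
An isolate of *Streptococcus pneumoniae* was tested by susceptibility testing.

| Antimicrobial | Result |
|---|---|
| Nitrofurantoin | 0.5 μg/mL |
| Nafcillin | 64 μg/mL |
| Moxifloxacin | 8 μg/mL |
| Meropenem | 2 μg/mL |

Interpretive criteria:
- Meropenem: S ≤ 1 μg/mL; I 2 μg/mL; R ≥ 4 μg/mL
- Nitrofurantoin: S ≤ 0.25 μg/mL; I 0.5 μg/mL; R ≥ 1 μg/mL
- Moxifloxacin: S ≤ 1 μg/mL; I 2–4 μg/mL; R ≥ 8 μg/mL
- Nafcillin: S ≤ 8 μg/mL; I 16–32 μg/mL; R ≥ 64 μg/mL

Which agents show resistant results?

Nitrofurantoin 0.5 μg/mL: = 0.5 μg/mL → intermediate
Nafcillin 64 μg/mL: ≥ 64 μg/mL → R
Moxifloxacin: 8 μg/mL is ≥ 8 μg/mL ⇒ resistant
Meropenem: 2 μg/mL is = 2 μg/mL → intermediate

nafcillin, moxifloxacin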